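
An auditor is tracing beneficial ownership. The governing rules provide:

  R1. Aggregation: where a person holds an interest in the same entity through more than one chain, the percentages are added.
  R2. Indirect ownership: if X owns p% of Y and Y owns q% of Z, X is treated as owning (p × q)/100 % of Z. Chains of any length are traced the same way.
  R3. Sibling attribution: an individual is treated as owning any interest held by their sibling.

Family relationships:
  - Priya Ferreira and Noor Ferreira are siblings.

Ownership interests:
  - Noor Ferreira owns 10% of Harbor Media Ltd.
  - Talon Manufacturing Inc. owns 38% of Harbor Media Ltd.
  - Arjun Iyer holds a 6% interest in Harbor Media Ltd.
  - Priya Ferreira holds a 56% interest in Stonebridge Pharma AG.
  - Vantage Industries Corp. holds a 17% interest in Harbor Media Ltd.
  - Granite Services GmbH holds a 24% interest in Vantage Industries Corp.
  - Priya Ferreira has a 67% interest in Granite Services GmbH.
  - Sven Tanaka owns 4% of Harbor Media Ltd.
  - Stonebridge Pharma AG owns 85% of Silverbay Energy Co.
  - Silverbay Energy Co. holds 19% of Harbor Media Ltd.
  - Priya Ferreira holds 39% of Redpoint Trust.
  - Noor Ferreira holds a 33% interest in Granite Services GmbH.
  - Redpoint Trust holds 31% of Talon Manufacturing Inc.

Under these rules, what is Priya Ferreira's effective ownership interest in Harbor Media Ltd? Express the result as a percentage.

27.7182%

By sibling attribution (R3), Priya Ferreira is treated as also owning Noor Ferreira's interest in Granite Services GmbH, giving 67% + 33% = 100%.
By sibling attribution (R3), Priya Ferreira is treated as owning Noor Ferreira's 10% interest in Harbor Media Ltd.
Chain via Granite Services GmbH → Vantage Industries Corp. (R2): 100% × 24% × 17% = 4.08% of Harbor Media Ltd.
Chain via Redpoint Trust → Talon Manufacturing Inc. (R2): 39% × 31% × 38% = 4.5942% of Harbor Media Ltd.
Chain via Stonebridge Pharma AG → Silverbay Energy Co. (R2): 56% × 85% × 19% = 9.044% of Harbor Media Ltd.
Direct interest in Harbor Media Ltd: 10%.
Aggregating (R1): 4.08% + 4.5942% + 9.044% + 10% = 27.7182%.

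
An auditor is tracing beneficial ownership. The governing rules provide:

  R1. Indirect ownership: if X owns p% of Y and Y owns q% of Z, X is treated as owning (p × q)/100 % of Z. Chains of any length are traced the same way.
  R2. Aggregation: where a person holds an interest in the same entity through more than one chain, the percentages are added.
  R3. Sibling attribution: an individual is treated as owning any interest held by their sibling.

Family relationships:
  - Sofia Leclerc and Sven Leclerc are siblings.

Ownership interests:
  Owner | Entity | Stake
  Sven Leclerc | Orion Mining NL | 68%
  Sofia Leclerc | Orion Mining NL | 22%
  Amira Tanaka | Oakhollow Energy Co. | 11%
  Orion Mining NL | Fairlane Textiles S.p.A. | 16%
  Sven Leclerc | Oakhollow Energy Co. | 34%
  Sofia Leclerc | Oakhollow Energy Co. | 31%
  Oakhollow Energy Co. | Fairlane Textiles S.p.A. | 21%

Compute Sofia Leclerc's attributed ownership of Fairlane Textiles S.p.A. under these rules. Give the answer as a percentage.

By sibling attribution (R3), Sofia Leclerc is treated as also owning Sven Leclerc's interest in Oakhollow Energy Co, giving 31% + 34% = 65%.
By sibling attribution (R3), Sofia Leclerc is treated as also owning Sven Leclerc's interest in Orion Mining NL, giving 22% + 68% = 90%.
Chain via Oakhollow Energy Co. (R1): 65% × 21% = 13.65% of Fairlane Textiles S.p.A.
Chain via Orion Mining NL (R1): 90% × 16% = 14.4% of Fairlane Textiles S.p.A.
Aggregating (R2): 13.65% + 14.4% = 28.05%.

28.05%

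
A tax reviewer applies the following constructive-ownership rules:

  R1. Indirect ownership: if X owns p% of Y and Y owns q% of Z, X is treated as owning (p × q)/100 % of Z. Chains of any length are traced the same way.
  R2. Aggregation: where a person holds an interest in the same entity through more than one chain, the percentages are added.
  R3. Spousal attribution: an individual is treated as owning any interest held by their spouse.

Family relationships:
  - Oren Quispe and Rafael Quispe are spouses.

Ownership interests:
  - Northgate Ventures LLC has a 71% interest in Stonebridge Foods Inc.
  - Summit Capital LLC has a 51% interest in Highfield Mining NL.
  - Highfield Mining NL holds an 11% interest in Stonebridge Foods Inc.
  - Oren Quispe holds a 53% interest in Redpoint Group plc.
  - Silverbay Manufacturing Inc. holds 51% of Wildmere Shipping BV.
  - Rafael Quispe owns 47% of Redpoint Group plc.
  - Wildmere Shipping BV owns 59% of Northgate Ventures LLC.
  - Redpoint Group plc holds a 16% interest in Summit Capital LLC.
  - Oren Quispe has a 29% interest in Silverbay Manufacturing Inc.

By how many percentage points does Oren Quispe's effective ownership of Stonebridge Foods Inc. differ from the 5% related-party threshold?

2.093131

By spousal attribution (R3), Oren Quispe is treated as also owning Rafael Quispe's interest in Redpoint Group plc, giving 53% + 47% = 100%.
Chain via Redpoint Group plc → Summit Capital LLC → Highfield Mining NL (R1): 100% × 16% × 51% × 11% = 0.8976% of Stonebridge Foods Inc.
Chain via Silverbay Manufacturing Inc. → Wildmere Shipping BV → Northgate Ventures LLC (R1): 29% × 51% × 59% × 71% = 6.195531% of Stonebridge Foods Inc.
Aggregating (R2): 0.8976% + 6.195531% = 7.093131%.
7.093131% exceeds the 5% threshold by 2.093131 percentage points.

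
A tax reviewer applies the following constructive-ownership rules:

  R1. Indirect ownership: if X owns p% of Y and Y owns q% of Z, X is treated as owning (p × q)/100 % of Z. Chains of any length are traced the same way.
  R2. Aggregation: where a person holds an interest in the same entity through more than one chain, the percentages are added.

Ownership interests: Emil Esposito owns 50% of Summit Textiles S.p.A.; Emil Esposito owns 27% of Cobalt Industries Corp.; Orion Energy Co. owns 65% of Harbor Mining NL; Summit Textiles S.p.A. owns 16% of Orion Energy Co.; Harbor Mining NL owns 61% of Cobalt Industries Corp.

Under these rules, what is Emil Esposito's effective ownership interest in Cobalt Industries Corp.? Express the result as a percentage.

Chain via Summit Textiles S.p.A. → Orion Energy Co. → Harbor Mining NL (R1): 50% × 16% × 65% × 61% = 3.172% of Cobalt Industries Corp.
Direct interest in Cobalt Industries Corp: 27%.
Aggregating (R2): 3.172% + 27% = 30.172%.

30.172%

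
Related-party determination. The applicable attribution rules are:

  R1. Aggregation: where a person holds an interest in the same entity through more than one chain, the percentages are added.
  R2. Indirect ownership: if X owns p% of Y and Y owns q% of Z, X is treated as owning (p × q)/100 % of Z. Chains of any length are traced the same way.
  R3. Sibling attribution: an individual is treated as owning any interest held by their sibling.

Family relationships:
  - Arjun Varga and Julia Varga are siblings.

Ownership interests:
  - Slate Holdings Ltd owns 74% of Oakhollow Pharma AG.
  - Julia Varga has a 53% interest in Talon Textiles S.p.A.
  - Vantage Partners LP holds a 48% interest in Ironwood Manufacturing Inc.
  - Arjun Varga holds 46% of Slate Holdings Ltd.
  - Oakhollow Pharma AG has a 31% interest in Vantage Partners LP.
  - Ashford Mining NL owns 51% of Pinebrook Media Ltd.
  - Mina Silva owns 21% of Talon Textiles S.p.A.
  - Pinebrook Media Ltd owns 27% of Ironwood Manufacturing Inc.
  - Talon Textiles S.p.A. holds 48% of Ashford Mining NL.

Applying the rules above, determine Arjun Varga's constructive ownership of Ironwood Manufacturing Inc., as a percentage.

By sibling attribution (R3), Arjun Varga is treated as owning Julia Varga's 53% interest in Talon Textiles S.p.A.
Chain via Slate Holdings Ltd → Oakhollow Pharma AG → Vantage Partners LP (R2): 46% × 74% × 31% × 48% = 5.065152% of Ironwood Manufacturing Inc.
Chain via Talon Textiles S.p.A. → Ashford Mining NL → Pinebrook Media Ltd (R2): 53% × 48% × 51% × 27% = 3.503088% of Ironwood Manufacturing Inc.
Aggregating (R1): 5.065152% + 3.503088% = 8.56824%.

8.56824%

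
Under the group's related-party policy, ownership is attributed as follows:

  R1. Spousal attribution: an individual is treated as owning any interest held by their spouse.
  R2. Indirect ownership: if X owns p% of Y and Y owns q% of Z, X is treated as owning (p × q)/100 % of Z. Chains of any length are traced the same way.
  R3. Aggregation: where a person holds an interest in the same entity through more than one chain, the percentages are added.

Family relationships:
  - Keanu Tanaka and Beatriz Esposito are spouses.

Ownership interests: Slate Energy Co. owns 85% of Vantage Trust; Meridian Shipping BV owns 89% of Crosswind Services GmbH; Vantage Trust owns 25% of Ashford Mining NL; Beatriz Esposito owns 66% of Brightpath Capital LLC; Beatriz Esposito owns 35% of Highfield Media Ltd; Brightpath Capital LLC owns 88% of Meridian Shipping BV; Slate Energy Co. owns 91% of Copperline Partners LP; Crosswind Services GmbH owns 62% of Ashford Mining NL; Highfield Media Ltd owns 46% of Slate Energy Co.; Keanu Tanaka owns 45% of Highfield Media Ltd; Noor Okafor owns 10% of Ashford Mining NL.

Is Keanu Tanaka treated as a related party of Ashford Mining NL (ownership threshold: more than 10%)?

Yes

By spousal attribution (R1), Keanu Tanaka is treated as also owning Beatriz Esposito's interest in Highfield Media Ltd, giving 45% + 35% = 80%.
By spousal attribution (R1), Keanu Tanaka is treated as owning Beatriz Esposito's 66% interest in Brightpath Capital LLC.
Chain via Highfield Media Ltd → Slate Energy Co. → Vantage Trust (R2): 80% × 46% × 85% × 25% = 7.82% of Ashford Mining NL.
Chain via Brightpath Capital LLC → Meridian Shipping BV → Crosswind Services GmbH (R2): 66% × 88% × 89% × 62% = 32.048544% of Ashford Mining NL.
Aggregating (R3): 7.82% + 32.048544% = 39.868544%.
39.868544% exceeds the 10% threshold, so Keanu is a related party to Ashford Mining NL.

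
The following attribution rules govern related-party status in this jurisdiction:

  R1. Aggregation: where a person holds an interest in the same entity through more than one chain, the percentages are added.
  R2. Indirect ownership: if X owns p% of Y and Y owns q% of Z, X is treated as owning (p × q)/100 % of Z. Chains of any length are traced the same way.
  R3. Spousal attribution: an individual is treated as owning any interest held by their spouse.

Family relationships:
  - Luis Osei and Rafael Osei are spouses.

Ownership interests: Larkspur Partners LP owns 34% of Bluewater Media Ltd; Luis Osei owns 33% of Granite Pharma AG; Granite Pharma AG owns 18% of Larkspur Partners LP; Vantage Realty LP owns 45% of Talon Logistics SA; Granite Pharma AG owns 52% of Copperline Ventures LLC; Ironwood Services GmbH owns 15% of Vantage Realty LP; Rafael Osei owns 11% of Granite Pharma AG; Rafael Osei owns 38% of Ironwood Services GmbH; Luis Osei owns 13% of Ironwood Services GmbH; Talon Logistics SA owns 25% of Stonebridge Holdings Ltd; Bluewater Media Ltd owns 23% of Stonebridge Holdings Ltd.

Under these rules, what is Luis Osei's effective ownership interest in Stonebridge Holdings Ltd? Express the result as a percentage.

By spousal attribution (R3), Luis Osei is treated as also owning Rafael Osei's interest in Ironwood Services GmbH, giving 13% + 38% = 51%.
By spousal attribution (R3), Luis Osei is treated as also owning Rafael Osei's interest in Granite Pharma AG, giving 33% + 11% = 44%.
Chain via Ironwood Services GmbH → Vantage Realty LP → Talon Logistics SA (R2): 51% × 15% × 45% × 25% = 0.860625% of Stonebridge Holdings Ltd.
Chain via Granite Pharma AG → Larkspur Partners LP → Bluewater Media Ltd (R2): 44% × 18% × 34% × 23% = 0.619344% of Stonebridge Holdings Ltd.
Aggregating (R1): 0.860625% + 0.619344% = 1.479969%.

1.479969%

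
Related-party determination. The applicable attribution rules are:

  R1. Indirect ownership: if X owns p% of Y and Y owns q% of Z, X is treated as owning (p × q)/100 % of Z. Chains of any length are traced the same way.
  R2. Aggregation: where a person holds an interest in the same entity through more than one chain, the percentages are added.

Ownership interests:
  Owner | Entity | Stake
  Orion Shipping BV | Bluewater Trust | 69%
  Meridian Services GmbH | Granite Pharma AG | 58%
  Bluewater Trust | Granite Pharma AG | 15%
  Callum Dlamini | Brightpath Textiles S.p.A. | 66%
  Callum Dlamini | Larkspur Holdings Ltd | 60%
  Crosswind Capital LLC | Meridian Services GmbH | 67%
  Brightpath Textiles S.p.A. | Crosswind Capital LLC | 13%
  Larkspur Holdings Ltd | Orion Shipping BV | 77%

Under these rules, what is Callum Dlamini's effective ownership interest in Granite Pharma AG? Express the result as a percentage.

8.115888%

Chain via Brightpath Textiles S.p.A. → Crosswind Capital LLC → Meridian Services GmbH (R1): 66% × 13% × 67% × 58% = 3.334188% of Granite Pharma AG.
Chain via Larkspur Holdings Ltd → Orion Shipping BV → Bluewater Trust (R1): 60% × 77% × 69% × 15% = 4.7817% of Granite Pharma AG.
Aggregating (R2): 3.334188% + 4.7817% = 8.115888%.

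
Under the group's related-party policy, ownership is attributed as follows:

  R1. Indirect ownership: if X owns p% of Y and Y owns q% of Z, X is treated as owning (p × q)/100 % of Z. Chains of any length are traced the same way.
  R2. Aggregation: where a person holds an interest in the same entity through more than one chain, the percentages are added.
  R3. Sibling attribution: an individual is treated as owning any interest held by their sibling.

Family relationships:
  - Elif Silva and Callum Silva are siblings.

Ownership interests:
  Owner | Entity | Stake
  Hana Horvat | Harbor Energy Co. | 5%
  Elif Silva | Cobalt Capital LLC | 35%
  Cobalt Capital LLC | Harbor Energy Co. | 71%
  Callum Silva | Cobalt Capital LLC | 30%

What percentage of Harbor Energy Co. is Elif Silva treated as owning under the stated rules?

By sibling attribution (R3), Elif Silva is treated as also owning Callum Silva's interest in Cobalt Capital LLC, giving 35% + 30% = 65%.
Chain via Cobalt Capital LLC (R1): 65% × 71% = 46.15% of Harbor Energy Co.

46.15%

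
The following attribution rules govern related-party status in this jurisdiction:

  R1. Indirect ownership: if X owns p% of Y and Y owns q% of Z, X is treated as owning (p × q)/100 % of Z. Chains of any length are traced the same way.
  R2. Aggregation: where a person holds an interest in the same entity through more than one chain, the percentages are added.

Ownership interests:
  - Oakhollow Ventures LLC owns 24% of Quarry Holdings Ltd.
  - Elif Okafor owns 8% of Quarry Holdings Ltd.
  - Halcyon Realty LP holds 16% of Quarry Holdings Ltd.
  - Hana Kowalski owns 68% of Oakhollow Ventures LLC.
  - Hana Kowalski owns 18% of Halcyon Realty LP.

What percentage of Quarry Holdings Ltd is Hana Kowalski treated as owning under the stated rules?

19.2%

Chain via Oakhollow Ventures LLC (R1): 68% × 24% = 16.32% of Quarry Holdings Ltd.
Chain via Halcyon Realty LP (R1): 18% × 16% = 2.88% of Quarry Holdings Ltd.
Aggregating (R2): 16.32% + 2.88% = 19.2%.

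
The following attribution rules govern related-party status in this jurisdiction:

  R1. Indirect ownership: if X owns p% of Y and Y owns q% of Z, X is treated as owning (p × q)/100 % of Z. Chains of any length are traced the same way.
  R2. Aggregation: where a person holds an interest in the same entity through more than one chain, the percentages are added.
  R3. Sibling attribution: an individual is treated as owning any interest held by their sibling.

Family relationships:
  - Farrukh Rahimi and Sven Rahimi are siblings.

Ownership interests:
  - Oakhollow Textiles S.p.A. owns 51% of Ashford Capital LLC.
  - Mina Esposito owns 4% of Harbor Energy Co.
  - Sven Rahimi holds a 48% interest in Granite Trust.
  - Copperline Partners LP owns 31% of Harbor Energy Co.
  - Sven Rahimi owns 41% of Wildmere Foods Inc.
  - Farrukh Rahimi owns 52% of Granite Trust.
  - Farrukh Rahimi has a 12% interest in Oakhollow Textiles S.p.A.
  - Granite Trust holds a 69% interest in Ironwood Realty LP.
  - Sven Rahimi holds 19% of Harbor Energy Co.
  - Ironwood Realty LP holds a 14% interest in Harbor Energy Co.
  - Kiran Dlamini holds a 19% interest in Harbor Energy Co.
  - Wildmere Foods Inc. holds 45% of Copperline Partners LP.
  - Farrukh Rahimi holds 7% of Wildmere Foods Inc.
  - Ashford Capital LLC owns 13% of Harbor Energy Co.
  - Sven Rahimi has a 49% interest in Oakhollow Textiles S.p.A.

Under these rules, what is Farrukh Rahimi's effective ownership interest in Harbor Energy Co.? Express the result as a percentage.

By sibling attribution (R3), Farrukh Rahimi is treated as also owning Sven Rahimi's interest in Granite Trust, giving 52% + 48% = 100%.
By sibling attribution (R3), Farrukh Rahimi is treated as also owning Sven Rahimi's interest in Oakhollow Textiles S.p.A, giving 12% + 49% = 61%.
By sibling attribution (R3), Farrukh Rahimi is treated as also owning Sven Rahimi's interest in Wildmere Foods Inc, giving 7% + 41% = 48%.
By sibling attribution (R3), Farrukh Rahimi is treated as owning Sven Rahimi's 19% interest in Harbor Energy Co.
Chain via Granite Trust → Ironwood Realty LP (R1): 100% × 69% × 14% = 9.66% of Harbor Energy Co.
Chain via Oakhollow Textiles S.p.A. → Ashford Capital LLC (R1): 61% × 51% × 13% = 4.0443% of Harbor Energy Co.
Chain via Wildmere Foods Inc. → Copperline Partners LP (R1): 48% × 45% × 31% = 6.696% of Harbor Energy Co.
Direct interest in Harbor Energy Co: 19%.
Aggregating (R2): 9.66% + 4.0443% + 6.696% + 19% = 39.4003%.

39.4003%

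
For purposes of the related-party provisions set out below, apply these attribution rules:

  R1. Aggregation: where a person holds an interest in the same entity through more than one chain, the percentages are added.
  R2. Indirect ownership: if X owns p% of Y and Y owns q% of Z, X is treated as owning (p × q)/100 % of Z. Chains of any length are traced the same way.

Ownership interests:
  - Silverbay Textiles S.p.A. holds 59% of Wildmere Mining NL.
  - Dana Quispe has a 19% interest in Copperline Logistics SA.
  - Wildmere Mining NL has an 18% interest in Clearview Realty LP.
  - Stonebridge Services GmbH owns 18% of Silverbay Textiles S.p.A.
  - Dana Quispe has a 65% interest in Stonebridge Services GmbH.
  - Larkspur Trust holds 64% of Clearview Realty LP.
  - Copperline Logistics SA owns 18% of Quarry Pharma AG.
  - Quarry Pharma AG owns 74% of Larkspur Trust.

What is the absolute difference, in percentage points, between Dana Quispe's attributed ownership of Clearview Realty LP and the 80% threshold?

Chain via Stonebridge Services GmbH → Silverbay Textiles S.p.A. → Wildmere Mining NL (R2): 65% × 18% × 59% × 18% = 1.24254% of Clearview Realty LP.
Chain via Copperline Logistics SA → Quarry Pharma AG → Larkspur Trust (R2): 19% × 18% × 74% × 64% = 1.619712% of Clearview Realty LP.
Aggregating (R1): 1.24254% + 1.619712% = 2.862252%.
2.862252% falls short of the 80% threshold by 77.137748 percentage points.

77.137748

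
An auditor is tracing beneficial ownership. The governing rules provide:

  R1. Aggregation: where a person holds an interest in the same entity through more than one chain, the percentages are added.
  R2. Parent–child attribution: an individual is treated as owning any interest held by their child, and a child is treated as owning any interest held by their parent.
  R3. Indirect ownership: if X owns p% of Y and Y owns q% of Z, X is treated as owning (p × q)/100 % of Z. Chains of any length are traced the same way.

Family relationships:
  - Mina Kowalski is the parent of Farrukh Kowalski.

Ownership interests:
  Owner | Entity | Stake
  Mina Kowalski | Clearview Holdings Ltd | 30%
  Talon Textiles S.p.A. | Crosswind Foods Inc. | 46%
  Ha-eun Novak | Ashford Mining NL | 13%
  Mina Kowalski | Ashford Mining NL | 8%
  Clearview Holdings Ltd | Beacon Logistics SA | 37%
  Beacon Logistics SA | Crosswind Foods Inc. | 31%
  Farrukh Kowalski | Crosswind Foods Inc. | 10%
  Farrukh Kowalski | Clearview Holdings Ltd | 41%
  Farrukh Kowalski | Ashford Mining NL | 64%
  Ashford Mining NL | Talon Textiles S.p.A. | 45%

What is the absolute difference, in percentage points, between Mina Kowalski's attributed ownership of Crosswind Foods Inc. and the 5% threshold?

By parent–child attribution (R2), Mina Kowalski is treated as also owning Farrukh Kowalski's interest in Clearview Holdings Ltd, giving 30% + 41% = 71%.
By parent–child attribution (R2), Mina Kowalski is treated as also owning Farrukh Kowalski's interest in Ashford Mining NL, giving 8% + 64% = 72%.
By parent–child attribution (R2), Mina Kowalski is treated as owning Farrukh Kowalski's 10% interest in Crosswind Foods Inc.
Chain via Clearview Holdings Ltd → Beacon Logistics SA (R3): 71% × 37% × 31% = 8.1437% of Crosswind Foods Inc.
Chain via Ashford Mining NL → Talon Textiles S.p.A. (R3): 72% × 45% × 46% = 14.904% of Crosswind Foods Inc.
Direct interest in Crosswind Foods Inc: 10%.
Aggregating (R1): 8.1437% + 14.904% + 10% = 33.0477%.
33.0477% exceeds the 5% threshold by 28.0477 percentage points.

28.0477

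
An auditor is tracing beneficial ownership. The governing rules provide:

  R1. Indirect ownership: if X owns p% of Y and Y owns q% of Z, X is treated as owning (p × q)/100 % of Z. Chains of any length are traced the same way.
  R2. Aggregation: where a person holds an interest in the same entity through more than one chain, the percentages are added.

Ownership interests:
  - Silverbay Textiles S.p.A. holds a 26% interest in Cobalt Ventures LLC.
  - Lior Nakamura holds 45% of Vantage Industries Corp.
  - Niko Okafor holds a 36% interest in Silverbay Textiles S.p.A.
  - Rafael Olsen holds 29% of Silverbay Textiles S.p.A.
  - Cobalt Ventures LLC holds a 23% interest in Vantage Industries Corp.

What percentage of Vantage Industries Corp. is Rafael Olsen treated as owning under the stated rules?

Chain via Silverbay Textiles S.p.A. → Cobalt Ventures LLC (R1): 29% × 26% × 23% = 1.7342% of Vantage Industries Corp.

1.7342%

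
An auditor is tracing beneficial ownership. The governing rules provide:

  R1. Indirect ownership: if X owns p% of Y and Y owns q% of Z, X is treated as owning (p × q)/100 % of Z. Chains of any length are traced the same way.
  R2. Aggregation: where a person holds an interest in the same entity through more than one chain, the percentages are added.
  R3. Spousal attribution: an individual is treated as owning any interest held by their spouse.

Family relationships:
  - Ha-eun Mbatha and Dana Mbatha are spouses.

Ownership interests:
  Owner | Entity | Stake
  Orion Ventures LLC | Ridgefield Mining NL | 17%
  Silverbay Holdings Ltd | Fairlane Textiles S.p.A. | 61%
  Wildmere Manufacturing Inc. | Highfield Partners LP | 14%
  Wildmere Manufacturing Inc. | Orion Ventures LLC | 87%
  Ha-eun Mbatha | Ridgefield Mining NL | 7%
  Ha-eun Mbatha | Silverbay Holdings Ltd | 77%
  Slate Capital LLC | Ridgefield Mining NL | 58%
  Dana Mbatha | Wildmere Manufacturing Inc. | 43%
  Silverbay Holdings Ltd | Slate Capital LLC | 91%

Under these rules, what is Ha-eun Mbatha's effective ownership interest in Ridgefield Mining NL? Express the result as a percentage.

54.0003%

By spousal attribution (R3), Ha-eun Mbatha is treated as owning Dana Mbatha's 43% interest in Wildmere Manufacturing Inc.
Chain via Silverbay Holdings Ltd → Slate Capital LLC (R1): 77% × 91% × 58% = 40.6406% of Ridgefield Mining NL.
Direct interest in Ridgefield Mining NL: 7%.
Chain via Wildmere Manufacturing Inc. → Orion Ventures LLC (R1): 43% × 87% × 17% = 6.3597% of Ridgefield Mining NL.
Aggregating (R2): 40.6406% + 7% + 6.3597% = 54.0003%.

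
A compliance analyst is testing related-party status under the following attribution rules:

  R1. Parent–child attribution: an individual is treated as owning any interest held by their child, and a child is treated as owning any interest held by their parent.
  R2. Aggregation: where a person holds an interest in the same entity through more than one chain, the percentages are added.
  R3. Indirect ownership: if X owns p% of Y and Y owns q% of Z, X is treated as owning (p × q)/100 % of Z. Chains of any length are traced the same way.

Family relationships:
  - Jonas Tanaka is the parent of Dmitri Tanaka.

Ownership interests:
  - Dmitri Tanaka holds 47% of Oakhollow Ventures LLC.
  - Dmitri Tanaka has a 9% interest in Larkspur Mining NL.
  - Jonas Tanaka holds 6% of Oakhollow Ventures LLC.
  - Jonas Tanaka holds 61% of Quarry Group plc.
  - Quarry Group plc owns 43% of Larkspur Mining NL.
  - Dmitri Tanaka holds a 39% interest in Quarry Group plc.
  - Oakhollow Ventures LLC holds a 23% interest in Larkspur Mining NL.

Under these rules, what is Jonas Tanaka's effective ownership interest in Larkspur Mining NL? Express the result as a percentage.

64.19%

By parent–child attribution (R1), Jonas Tanaka is treated as also owning Dmitri Tanaka's interest in Quarry Group plc, giving 61% + 39% = 100%.
By parent–child attribution (R1), Jonas Tanaka is treated as also owning Dmitri Tanaka's interest in Oakhollow Ventures LLC, giving 6% + 47% = 53%.
By parent–child attribution (R1), Jonas Tanaka is treated as owning Dmitri Tanaka's 9% interest in Larkspur Mining NL.
Chain via Quarry Group plc (R3): 100% × 43% = 43% of Larkspur Mining NL.
Chain via Oakhollow Ventures LLC (R3): 53% × 23% = 12.19% of Larkspur Mining NL.
Direct interest in Larkspur Mining NL: 9%.
Aggregating (R2): 43% + 12.19% + 9% = 64.19%.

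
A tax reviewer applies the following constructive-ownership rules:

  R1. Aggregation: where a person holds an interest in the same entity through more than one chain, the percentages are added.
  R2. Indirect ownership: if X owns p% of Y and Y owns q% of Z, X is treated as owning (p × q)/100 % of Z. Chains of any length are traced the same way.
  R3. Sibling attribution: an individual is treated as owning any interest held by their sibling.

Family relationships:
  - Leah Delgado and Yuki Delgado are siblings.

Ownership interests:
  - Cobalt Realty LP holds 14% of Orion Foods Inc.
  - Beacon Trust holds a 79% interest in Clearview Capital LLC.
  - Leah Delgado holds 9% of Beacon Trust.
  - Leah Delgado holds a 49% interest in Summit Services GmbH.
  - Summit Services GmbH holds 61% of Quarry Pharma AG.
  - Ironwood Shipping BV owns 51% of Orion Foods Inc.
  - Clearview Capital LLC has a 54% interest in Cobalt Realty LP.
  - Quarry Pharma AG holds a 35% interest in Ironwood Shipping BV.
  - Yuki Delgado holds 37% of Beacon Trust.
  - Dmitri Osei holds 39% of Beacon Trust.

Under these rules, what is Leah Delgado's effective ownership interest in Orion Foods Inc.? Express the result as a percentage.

By sibling attribution (R3), Leah Delgado is treated as also owning Yuki Delgado's interest in Beacon Trust, giving 9% + 37% = 46%.
Chain via Beacon Trust → Clearview Capital LLC → Cobalt Realty LP (R2): 46% × 79% × 54% × 14% = 2.747304% of Orion Foods Inc.
Chain via Summit Services GmbH → Quarry Pharma AG → Ironwood Shipping BV (R2): 49% × 61% × 35% × 51% = 5.335365% of Orion Foods Inc.
Aggregating (R1): 2.747304% + 5.335365% = 8.082669%.

8.082669%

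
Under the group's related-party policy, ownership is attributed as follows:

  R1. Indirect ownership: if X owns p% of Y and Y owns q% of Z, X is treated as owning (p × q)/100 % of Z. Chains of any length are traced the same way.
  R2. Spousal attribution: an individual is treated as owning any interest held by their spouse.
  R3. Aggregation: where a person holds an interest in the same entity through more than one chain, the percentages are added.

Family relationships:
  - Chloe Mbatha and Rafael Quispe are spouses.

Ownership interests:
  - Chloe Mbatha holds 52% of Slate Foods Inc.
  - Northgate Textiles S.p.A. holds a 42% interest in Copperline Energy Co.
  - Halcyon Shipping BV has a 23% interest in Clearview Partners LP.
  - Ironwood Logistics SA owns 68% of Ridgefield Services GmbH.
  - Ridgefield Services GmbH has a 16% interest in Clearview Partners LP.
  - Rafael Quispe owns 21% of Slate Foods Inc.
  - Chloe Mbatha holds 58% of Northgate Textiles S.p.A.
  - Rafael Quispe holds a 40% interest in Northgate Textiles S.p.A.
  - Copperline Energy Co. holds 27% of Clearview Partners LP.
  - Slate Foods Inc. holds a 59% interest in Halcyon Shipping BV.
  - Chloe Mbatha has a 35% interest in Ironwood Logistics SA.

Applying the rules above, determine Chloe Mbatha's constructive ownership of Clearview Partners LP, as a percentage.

24.8273%

By spousal attribution (R2), Chloe Mbatha is treated as also owning Rafael Quispe's interest in Slate Foods Inc, giving 52% + 21% = 73%.
By spousal attribution (R2), Chloe Mbatha is treated as also owning Rafael Quispe's interest in Northgate Textiles S.p.A, giving 58% + 40% = 98%.
Chain via Slate Foods Inc. → Halcyon Shipping BV (R1): 73% × 59% × 23% = 9.9061% of Clearview Partners LP.
Chain via Northgate Textiles S.p.A. → Copperline Energy Co. (R1): 98% × 42% × 27% = 11.1132% of Clearview Partners LP.
Chain via Ironwood Logistics SA → Ridgefield Services GmbH (R1): 35% × 68% × 16% = 3.808% of Clearview Partners LP.
Aggregating (R3): 9.9061% + 11.1132% + 3.808% = 24.8273%.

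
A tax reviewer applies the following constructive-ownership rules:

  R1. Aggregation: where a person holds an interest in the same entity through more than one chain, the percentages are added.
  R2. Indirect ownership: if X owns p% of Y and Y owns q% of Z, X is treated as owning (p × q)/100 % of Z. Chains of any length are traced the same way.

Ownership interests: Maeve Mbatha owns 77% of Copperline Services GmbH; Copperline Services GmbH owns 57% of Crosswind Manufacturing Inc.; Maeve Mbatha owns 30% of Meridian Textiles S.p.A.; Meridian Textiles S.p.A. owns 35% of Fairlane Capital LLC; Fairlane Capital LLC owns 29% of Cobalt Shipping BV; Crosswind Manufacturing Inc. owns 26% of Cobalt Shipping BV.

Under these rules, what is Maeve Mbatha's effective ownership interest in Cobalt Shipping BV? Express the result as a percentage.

14.4564%

Chain via Copperline Services GmbH → Crosswind Manufacturing Inc. (R2): 77% × 57% × 26% = 11.4114% of Cobalt Shipping BV.
Chain via Meridian Textiles S.p.A. → Fairlane Capital LLC (R2): 30% × 35% × 29% = 3.045% of Cobalt Shipping BV.
Aggregating (R1): 11.4114% + 3.045% = 14.4564%.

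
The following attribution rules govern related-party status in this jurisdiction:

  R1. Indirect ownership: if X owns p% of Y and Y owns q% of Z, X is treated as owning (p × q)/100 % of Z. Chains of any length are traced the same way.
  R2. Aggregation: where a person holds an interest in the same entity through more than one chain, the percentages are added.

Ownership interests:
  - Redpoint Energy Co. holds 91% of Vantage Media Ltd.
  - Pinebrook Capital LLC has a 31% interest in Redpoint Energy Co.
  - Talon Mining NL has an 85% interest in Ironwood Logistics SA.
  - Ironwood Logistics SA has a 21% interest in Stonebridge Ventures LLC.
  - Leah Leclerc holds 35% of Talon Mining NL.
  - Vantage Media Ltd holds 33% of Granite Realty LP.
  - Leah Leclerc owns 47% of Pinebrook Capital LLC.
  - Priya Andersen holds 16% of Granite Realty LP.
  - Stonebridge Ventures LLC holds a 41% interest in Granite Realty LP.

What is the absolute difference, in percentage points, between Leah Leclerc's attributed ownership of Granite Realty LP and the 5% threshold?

Chain via Talon Mining NL → Ironwood Logistics SA → Stonebridge Ventures LLC (R1): 35% × 85% × 21% × 41% = 2.561475% of Granite Realty LP.
Chain via Pinebrook Capital LLC → Redpoint Energy Co. → Vantage Media Ltd (R1): 47% × 31% × 91% × 33% = 4.375371% of Granite Realty LP.
Aggregating (R2): 2.561475% + 4.375371% = 6.936846%.
6.936846% exceeds the 5% threshold by 1.936846 percentage points.

1.936846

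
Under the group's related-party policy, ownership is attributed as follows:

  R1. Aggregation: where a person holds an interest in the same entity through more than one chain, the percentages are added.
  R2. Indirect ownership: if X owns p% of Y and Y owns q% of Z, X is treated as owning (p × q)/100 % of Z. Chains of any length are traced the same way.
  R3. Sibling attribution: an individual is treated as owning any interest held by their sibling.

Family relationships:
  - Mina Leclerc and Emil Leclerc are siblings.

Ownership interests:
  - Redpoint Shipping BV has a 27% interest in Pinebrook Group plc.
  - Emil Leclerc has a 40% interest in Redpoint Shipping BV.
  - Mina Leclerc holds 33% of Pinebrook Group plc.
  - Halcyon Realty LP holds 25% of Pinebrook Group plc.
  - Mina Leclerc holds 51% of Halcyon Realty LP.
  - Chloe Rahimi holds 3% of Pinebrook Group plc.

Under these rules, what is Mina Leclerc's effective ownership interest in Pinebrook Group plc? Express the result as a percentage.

By sibling attribution (R3), Mina Leclerc is treated as owning Emil Leclerc's 40% interest in Redpoint Shipping BV.
Chain via Halcyon Realty LP (R2): 51% × 25% = 12.75% of Pinebrook Group plc.
Direct interest in Pinebrook Group plc: 33%.
Chain via Redpoint Shipping BV (R2): 40% × 27% = 10.8% of Pinebrook Group plc.
Aggregating (R1): 12.75% + 33% + 10.8% = 56.55%.

56.55%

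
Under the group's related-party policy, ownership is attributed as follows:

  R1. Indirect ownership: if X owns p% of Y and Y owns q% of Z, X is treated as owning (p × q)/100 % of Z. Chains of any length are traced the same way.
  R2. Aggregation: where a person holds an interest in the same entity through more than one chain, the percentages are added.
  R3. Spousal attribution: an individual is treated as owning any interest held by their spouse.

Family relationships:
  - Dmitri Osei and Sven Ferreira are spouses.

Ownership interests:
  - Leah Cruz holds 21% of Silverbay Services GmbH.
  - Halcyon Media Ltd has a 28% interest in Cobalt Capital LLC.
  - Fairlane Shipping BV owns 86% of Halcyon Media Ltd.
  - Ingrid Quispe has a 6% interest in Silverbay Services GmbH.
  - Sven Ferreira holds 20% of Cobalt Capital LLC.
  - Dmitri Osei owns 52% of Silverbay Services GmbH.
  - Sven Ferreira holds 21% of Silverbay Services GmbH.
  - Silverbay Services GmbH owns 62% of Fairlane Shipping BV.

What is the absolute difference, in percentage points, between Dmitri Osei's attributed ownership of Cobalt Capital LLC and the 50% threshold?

By spousal attribution (R3), Dmitri Osei is treated as also owning Sven Ferreira's interest in Silverbay Services GmbH, giving 52% + 21% = 73%.
By spousal attribution (R3), Dmitri Osei is treated as owning Sven Ferreira's 20% interest in Cobalt Capital LLC.
Chain via Silverbay Services GmbH → Fairlane Shipping BV → Halcyon Media Ltd (R1): 73% × 62% × 86% × 28% = 10.898608% of Cobalt Capital LLC.
Direct interest in Cobalt Capital LLC: 20%.
Aggregating (R2): 10.898608% + 20% = 30.898608%.
30.898608% falls short of the 50% threshold by 19.101392 percentage points.

19.101392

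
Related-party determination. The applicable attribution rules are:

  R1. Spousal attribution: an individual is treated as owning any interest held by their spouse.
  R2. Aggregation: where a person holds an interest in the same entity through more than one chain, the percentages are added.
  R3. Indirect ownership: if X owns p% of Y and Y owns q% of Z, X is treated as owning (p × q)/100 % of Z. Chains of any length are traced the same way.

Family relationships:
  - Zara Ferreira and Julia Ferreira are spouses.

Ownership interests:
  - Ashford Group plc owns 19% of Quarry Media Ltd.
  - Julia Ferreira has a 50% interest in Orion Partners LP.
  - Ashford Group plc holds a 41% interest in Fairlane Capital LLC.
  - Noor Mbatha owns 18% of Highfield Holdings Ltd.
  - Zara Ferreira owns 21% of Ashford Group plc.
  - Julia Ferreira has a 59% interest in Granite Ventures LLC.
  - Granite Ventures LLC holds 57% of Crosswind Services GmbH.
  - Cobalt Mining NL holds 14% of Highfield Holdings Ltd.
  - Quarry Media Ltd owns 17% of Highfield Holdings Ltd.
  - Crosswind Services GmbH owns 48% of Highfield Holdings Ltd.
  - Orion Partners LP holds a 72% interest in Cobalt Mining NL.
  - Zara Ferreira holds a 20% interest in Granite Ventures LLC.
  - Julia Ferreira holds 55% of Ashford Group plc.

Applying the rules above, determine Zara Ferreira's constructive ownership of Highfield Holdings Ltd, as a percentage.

29.1092%

By spousal attribution (R1), Zara Ferreira is treated as also owning Julia Ferreira's interest in Ashford Group plc, giving 21% + 55% = 76%.
By spousal attribution (R1), Zara Ferreira is treated as also owning Julia Ferreira's interest in Granite Ventures LLC, giving 20% + 59% = 79%.
By spousal attribution (R1), Zara Ferreira is treated as owning Julia Ferreira's 50% interest in Orion Partners LP.
Chain via Ashford Group plc → Quarry Media Ltd (R3): 76% × 19% × 17% = 2.4548% of Highfield Holdings Ltd.
Chain via Granite Ventures LLC → Crosswind Services GmbH (R3): 79% × 57% × 48% = 21.6144% of Highfield Holdings Ltd.
Chain via Orion Partners LP → Cobalt Mining NL (R3): 50% × 72% × 14% = 5.04% of Highfield Holdings Ltd.
Aggregating (R2): 2.4548% + 21.6144% + 5.04% = 29.1092%.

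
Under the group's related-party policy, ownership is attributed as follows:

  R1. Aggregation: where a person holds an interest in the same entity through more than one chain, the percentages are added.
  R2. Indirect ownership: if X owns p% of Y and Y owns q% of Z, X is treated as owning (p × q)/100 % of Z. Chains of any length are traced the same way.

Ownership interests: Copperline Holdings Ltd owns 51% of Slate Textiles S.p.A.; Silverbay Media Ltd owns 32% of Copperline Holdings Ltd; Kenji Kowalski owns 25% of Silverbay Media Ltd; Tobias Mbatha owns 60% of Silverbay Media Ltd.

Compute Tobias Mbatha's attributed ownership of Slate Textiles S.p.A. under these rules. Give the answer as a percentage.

Chain via Silverbay Media Ltd → Copperline Holdings Ltd (R2): 60% × 32% × 51% = 9.792% of Slate Textiles S.p.A.

9.792%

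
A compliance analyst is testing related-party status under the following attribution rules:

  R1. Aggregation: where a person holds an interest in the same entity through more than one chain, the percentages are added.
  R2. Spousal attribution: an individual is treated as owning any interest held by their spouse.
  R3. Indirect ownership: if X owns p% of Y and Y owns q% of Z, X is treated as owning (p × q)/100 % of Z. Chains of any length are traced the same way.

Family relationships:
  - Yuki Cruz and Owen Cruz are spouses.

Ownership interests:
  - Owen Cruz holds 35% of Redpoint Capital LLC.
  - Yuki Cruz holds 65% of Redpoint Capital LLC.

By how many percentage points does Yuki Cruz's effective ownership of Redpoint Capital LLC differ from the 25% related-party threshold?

By spousal attribution (R2), Yuki Cruz is treated as also owning Owen Cruz's interest in Redpoint Capital LLC, giving 65% + 35% = 100%.
Direct interest in Redpoint Capital LLC: 100%.
100% exceeds the 25% threshold by 75 percentage points.

75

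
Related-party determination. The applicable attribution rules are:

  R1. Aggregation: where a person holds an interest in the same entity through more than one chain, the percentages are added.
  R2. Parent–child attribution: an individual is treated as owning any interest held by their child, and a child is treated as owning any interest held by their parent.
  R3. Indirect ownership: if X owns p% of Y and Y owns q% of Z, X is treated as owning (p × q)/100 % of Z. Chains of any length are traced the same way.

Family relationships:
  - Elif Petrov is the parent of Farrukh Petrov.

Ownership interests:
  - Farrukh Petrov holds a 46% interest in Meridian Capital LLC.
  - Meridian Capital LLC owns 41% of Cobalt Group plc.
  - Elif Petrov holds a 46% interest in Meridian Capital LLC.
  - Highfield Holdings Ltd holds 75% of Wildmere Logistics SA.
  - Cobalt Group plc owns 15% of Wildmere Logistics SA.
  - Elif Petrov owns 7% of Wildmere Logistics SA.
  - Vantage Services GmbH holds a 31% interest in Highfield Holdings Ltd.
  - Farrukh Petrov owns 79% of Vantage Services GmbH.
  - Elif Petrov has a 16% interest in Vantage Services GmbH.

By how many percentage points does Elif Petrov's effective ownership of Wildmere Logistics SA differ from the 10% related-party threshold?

By parent–child attribution (R2), Elif Petrov is treated as also owning Farrukh Petrov's interest in Meridian Capital LLC, giving 46% + 46% = 92%.
By parent–child attribution (R2), Elif Petrov is treated as also owning Farrukh Petrov's interest in Vantage Services GmbH, giving 16% + 79% = 95%.
Chain via Meridian Capital LLC → Cobalt Group plc (R3): 92% × 41% × 15% = 5.658% of Wildmere Logistics SA.
Chain via Vantage Services GmbH → Highfield Holdings Ltd (R3): 95% × 31% × 75% = 22.0875% of Wildmere Logistics SA.
Direct interest in Wildmere Logistics SA: 7%.
Aggregating (R1): 5.658% + 22.0875% + 7% = 34.7455%.
34.7455% exceeds the 10% threshold by 24.7455 percentage points.

24.7455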